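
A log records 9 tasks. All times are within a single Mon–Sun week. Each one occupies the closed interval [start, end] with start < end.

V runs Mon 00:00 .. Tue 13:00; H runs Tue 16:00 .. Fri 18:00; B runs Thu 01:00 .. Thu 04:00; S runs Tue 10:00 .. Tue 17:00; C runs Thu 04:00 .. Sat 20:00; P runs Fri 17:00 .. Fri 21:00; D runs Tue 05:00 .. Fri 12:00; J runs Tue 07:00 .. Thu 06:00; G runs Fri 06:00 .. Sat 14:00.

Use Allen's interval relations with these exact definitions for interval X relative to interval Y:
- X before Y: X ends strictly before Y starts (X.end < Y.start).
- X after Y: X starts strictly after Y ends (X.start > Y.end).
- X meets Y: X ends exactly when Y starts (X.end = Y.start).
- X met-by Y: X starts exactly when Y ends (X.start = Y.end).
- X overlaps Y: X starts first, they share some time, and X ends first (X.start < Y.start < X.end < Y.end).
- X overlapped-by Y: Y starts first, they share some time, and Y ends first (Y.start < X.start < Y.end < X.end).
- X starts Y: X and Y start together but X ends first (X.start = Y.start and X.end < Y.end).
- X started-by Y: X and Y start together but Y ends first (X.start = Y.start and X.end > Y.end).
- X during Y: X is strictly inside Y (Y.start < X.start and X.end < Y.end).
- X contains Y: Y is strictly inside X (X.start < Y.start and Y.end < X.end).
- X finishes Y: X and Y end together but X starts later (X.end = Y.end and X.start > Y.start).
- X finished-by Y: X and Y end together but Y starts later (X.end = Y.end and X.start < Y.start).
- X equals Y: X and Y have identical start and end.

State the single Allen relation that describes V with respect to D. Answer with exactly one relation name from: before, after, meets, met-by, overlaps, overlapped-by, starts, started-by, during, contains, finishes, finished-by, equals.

overlaps

V = [Mon 00:00, Tue 13:00]; D = [Tue 05:00, Fri 12:00].
Compare endpoints: V.start < D.start, V.start < D.end, V.end > D.start, V.end < D.end.
That pattern is 'overlaps'.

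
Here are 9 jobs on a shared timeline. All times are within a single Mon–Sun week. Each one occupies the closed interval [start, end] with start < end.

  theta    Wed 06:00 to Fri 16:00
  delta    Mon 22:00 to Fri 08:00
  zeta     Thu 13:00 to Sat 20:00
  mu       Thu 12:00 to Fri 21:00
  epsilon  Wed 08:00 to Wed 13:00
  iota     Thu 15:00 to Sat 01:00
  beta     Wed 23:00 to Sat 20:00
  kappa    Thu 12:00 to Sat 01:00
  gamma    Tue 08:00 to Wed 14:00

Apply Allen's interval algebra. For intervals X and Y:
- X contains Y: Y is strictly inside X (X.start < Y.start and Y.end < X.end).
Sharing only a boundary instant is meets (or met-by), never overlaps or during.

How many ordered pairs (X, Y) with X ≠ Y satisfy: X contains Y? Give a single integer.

Checking all 72 ordered pairs for relation 'contains'; matching pairs in alphabetical order:
(beta, iota): beta contains iota ✓
(beta, kappa): beta contains kappa ✓
(beta, mu): beta contains mu ✓
(delta, epsilon): delta contains epsilon ✓
(delta, gamma): delta contains gamma ✓
(gamma, epsilon): gamma contains epsilon ✓
(theta, epsilon): theta contains epsilon ✓
(zeta, iota): zeta contains iota ✓
Count: 8.

8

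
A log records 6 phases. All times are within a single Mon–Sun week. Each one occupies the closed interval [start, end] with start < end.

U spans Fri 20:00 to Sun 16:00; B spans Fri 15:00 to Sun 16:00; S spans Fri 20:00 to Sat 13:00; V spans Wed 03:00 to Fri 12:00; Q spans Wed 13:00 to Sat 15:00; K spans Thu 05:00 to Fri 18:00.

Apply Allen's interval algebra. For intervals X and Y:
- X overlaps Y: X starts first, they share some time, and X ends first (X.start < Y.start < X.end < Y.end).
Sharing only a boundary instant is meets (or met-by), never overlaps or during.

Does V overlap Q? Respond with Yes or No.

Yes

V = [Wed 03:00, Fri 12:00], Q = [Wed 13:00, Sat 15:00].
Actual relation of V to Q: overlaps.
Asked whether 'overlaps' holds → Yes.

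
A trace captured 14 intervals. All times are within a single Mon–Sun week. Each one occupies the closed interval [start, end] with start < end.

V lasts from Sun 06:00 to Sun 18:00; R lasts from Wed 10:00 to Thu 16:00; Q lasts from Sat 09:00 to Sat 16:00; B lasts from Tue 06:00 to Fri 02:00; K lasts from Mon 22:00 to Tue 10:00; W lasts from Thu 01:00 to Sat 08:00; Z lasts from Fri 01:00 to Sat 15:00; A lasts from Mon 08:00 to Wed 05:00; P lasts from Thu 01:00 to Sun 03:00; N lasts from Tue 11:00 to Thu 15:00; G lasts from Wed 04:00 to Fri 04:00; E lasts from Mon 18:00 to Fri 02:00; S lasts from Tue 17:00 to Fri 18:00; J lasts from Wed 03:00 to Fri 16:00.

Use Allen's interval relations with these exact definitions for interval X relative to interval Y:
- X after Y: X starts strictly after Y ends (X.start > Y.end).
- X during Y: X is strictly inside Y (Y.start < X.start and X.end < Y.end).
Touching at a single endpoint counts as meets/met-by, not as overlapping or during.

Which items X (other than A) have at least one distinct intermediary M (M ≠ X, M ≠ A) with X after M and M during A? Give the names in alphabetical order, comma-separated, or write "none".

G, J, N, P, Q, R, S, V, W, Z

Target A = [Mon 08:00, Wed 05:00].
Intermediaries M with M during A: K.
Via K — items with X after K: G, J, N, P, Q, R, S, V, W, Z.
Union: G, J, N, P, Q, R, S, V, W, Z.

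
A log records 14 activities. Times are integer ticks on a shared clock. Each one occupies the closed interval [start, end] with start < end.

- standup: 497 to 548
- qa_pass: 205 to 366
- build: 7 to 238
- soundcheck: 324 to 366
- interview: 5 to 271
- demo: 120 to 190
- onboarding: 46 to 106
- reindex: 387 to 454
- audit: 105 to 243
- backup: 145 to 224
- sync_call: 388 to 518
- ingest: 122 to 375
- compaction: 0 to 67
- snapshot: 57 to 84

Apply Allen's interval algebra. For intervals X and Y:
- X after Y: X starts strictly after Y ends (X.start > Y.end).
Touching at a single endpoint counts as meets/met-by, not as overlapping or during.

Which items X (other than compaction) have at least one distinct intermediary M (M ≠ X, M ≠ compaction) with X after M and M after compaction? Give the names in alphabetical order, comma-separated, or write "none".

qa_pass, reindex, soundcheck, standup, sync_call

Target compaction = [0, 67].
Intermediaries M with M after compaction: audit, backup, demo, ingest, qa_pass, reindex, soundcheck, standup, sync_call.
Via audit — items with X after audit: reindex, soundcheck, standup, sync_call.
Via backup — items with X after backup: reindex, soundcheck, standup, sync_call.
Via demo — items with X after demo: qa_pass, reindex, soundcheck, standup, sync_call.
Via ingest — items with X after ingest: reindex, standup, sync_call.
Via qa_pass — items with X after qa_pass: reindex, standup, sync_call.
Via reindex — items with X after reindex: standup.
Via soundcheck — items with X after soundcheck: reindex, standup, sync_call.
Via standup — items with X after standup: none.
Via sync_call — items with X after sync_call: none.
Union: qa_pass, reindex, soundcheck, standup, sync_call.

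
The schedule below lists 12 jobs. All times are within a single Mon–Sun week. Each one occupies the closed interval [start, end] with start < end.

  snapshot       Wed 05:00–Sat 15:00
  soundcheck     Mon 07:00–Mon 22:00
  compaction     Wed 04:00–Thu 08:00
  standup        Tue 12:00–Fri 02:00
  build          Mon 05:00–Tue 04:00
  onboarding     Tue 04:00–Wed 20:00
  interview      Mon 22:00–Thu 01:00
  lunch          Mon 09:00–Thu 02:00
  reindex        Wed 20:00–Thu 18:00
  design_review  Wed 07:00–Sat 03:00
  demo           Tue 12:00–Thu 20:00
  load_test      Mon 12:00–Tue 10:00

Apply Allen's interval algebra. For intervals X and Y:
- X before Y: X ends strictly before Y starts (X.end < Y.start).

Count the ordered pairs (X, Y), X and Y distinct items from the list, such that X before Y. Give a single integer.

19

Checking all 132 ordered pairs for relation 'before'; matching pairs in alphabetical order:
(build, compaction): build before compaction ✓
(build, demo): build before demo ✓
(build, design_review): build before design_review ✓
(build, reindex): build before reindex ✓
(build, snapshot): build before snapshot ✓
(build, standup): build before standup ✓
(load_test, compaction): load_test before compaction ✓
(load_test, demo): load_test before demo ✓
(load_test, design_review): load_test before design_review ✓
(load_test, reindex): load_test before reindex ✓
(load_test, snapshot): load_test before snapshot ✓
(load_test, standup): load_test before standup ✓
(soundcheck, compaction): soundcheck before compaction ✓
(soundcheck, demo): soundcheck before demo ✓
(soundcheck, design_review): soundcheck before design_review ✓
(soundcheck, onboarding): soundcheck before onboarding ✓
(soundcheck, reindex): soundcheck before reindex ✓
(soundcheck, snapshot): soundcheck before snapshot ✓
(soundcheck, standup): soundcheck before standup ✓
Count: 19.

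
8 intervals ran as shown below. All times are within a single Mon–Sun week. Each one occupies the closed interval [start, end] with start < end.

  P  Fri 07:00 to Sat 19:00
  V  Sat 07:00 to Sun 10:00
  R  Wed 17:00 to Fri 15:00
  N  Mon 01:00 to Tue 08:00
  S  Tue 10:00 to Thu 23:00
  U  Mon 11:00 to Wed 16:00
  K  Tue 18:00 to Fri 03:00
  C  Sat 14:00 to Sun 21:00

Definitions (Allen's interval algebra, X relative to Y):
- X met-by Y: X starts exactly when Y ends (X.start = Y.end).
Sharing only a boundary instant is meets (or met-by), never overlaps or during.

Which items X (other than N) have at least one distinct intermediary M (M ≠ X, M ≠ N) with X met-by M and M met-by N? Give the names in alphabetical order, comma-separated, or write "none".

Target N = [Mon 01:00, Tue 08:00].
Intermediaries M with M met-by N: none.
Union: none.

none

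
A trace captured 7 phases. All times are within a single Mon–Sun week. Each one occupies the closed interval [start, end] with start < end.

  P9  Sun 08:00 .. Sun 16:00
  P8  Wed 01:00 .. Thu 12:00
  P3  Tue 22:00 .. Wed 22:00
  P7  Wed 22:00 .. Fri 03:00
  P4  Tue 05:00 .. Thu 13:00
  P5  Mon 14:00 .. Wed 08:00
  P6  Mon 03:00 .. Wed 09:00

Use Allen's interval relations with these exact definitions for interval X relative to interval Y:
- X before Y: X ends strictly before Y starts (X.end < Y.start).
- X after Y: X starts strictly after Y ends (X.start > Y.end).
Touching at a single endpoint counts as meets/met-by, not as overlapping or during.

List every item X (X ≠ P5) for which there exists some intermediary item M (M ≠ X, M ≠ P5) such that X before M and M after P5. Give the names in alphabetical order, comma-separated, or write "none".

P3, P4, P6, P7, P8

Target P5 = [Mon 14:00, Wed 08:00].
Intermediaries M with M after P5: P7, P9.
Via P7 — items with X before P7: P6.
Via P9 — items with X before P9: P3, P4, P6, P7, P8.
Union: P3, P4, P6, P7, P8.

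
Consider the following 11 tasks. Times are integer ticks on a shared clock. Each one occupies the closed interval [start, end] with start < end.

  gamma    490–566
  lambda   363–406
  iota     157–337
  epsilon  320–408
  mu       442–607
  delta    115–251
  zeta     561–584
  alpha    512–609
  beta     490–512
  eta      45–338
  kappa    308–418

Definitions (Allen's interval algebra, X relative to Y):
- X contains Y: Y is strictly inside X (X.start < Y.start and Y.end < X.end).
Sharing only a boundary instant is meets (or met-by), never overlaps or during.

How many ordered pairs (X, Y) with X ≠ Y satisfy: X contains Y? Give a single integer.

Checking all 110 ordered pairs for relation 'contains'; matching pairs in alphabetical order:
(alpha, zeta): alpha contains zeta ✓
(epsilon, lambda): epsilon contains lambda ✓
(eta, delta): eta contains delta ✓
(eta, iota): eta contains iota ✓
(kappa, epsilon): kappa contains epsilon ✓
(kappa, lambda): kappa contains lambda ✓
(mu, beta): mu contains beta ✓
(mu, gamma): mu contains gamma ✓
(mu, zeta): mu contains zeta ✓
Count: 9.

9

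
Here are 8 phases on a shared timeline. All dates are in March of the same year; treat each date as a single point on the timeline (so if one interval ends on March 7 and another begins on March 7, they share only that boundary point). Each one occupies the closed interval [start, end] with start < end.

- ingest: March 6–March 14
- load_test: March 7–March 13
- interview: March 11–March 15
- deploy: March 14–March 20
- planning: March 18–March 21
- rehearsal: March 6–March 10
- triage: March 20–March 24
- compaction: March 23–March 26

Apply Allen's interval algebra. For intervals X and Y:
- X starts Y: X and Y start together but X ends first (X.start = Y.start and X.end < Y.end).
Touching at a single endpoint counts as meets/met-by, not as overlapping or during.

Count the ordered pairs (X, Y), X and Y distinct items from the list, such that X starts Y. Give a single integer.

Checking all 56 ordered pairs for relation 'starts'; matching pairs in alphabetical order:
(rehearsal, ingest): rehearsal starts ingest ✓
Count: 1.

1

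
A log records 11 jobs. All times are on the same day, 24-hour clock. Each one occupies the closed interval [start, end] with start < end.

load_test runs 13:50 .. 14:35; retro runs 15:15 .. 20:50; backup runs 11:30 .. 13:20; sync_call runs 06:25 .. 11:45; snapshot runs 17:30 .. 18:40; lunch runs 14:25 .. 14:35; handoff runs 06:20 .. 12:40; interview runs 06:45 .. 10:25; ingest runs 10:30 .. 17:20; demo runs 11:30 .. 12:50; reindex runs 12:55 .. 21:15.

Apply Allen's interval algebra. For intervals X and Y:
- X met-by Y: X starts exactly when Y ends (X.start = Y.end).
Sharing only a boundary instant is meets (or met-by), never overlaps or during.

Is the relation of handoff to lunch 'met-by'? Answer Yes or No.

No

handoff = [06:20, 12:40], lunch = [14:25, 14:35].
Actual relation of handoff to lunch: before.
Asked whether 'met-by' holds → No.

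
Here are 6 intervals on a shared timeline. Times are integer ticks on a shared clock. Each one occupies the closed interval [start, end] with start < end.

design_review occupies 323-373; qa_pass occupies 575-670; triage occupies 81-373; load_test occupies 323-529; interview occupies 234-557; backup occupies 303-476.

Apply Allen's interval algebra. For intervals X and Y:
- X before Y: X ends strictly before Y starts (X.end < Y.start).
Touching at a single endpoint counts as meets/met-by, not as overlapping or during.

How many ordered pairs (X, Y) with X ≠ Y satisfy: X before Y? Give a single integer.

5

Checking all 30 ordered pairs for relation 'before'; matching pairs in alphabetical order:
(backup, qa_pass): backup before qa_pass ✓
(design_review, qa_pass): design_review before qa_pass ✓
(interview, qa_pass): interview before qa_pass ✓
(load_test, qa_pass): load_test before qa_pass ✓
(triage, qa_pass): triage before qa_pass ✓
Count: 5.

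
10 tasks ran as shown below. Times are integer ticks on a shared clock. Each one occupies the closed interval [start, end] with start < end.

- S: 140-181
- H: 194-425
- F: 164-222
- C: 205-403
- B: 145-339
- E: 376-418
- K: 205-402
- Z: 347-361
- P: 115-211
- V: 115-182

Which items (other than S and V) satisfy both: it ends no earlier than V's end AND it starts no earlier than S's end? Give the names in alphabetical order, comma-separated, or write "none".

Conditions: its end is no earlier than V's end (X.end >= 182) AND its start is no earlier than S's end (X.start >= 181).
B: end 339 >= 182? ✓; start 145 >= 181? ✗ → no.
C: end 403 >= 182? ✓; start 205 >= 181? ✓ → yes.
E: end 418 >= 182? ✓; start 376 >= 181? ✓ → yes.
F: end 222 >= 182? ✓; start 164 >= 181? ✗ → no.
H: end 425 >= 182? ✓; start 194 >= 181? ✓ → yes.
K: end 402 >= 182? ✓; start 205 >= 181? ✓ → yes.
P: end 211 >= 182? ✓; start 115 >= 181? ✗ → no.
Z: end 361 >= 182? ✓; start 347 >= 181? ✓ → yes.
Result: C, E, H, K, Z.

C, E, H, K, Z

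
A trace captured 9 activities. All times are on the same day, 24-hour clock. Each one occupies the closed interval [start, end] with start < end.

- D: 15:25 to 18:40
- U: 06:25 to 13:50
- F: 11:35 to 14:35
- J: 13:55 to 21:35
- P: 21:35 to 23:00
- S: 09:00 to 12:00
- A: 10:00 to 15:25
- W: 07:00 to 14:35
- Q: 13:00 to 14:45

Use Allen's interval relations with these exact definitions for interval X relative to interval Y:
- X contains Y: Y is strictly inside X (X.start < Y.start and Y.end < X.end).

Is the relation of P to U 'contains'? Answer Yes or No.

No

P = [21:35, 23:00], U = [06:25, 13:50].
Actual relation of P to U: after.
Asked whether 'contains' holds → No.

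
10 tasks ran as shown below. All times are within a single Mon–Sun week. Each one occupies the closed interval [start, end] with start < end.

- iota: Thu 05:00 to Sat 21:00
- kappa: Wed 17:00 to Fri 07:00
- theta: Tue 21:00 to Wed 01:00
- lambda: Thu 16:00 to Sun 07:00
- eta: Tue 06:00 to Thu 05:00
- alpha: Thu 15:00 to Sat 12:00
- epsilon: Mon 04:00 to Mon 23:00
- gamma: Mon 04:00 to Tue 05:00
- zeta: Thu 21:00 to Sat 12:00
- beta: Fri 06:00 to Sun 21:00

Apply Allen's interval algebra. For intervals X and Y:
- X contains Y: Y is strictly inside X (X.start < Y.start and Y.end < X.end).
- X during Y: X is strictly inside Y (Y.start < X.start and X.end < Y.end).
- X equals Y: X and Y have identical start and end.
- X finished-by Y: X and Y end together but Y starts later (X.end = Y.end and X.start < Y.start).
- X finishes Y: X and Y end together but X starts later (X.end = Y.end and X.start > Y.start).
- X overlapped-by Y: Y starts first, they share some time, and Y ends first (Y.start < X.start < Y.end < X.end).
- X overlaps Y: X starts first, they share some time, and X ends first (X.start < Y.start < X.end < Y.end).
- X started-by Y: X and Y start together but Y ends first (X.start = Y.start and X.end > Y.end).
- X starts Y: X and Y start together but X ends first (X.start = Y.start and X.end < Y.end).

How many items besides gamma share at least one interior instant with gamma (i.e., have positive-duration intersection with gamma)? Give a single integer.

1

Target gamma = [Mon 04:00, Tue 05:00].
alpha [Thu 15:00, Sat 12:00] → after → no.
beta [Fri 06:00, Sun 21:00] → after → no.
epsilon [Mon 04:00, Mon 23:00] → starts → counts.
eta [Tue 06:00, Thu 05:00] → after → no.
iota [Thu 05:00, Sat 21:00] → after → no.
kappa [Wed 17:00, Fri 07:00] → after → no.
lambda [Thu 16:00, Sun 07:00] → after → no.
theta [Tue 21:00, Wed 01:00] → after → no.
zeta [Thu 21:00, Sat 12:00] → after → no.
Total: 1.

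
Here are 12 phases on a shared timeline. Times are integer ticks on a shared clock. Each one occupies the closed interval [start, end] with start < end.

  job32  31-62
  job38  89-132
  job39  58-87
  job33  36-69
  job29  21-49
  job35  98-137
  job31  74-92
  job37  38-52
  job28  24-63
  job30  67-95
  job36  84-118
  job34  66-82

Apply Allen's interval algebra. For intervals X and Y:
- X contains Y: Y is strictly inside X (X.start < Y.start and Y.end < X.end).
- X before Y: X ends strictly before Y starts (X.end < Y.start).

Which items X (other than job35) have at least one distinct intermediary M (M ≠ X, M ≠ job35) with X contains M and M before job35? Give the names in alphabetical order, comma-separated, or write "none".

job28, job30, job32, job33, job39

Target job35 = [98, 137].
Intermediaries M with M before job35: job28, job29, job30, job31, job32, job33, job34, job37, job39.
Via job28 — items with X contains job28: none.
Via job29 — items with X contains job29: none.
Via job30 — items with X contains job30: none.
Via job31 — items with X contains job31: job30.
Via job32 — items with X contains job32: job28.
Via job33 — items with X contains job33: none.
Via job34 — items with X contains job34: job39.
Via job37 — items with X contains job37: job28, job32, job33.
Via job39 — items with X contains job39: none.
Union: job28, job30, job32, job33, job39.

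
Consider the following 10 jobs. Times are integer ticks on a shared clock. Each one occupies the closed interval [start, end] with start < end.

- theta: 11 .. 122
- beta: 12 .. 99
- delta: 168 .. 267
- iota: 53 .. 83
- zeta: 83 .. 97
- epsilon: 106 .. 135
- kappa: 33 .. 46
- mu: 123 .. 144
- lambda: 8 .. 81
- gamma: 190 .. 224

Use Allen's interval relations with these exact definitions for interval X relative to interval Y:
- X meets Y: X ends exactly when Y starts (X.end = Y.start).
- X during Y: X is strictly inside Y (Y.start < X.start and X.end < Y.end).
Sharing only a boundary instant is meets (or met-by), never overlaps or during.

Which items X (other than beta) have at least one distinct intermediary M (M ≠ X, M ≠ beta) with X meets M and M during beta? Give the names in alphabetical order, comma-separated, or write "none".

iota

Target beta = [12, 99].
Intermediaries M with M during beta: iota, kappa, zeta.
Via iota — items with X meets iota: none.
Via kappa — items with X meets kappa: none.
Via zeta — items with X meets zeta: iota.
Union: iota.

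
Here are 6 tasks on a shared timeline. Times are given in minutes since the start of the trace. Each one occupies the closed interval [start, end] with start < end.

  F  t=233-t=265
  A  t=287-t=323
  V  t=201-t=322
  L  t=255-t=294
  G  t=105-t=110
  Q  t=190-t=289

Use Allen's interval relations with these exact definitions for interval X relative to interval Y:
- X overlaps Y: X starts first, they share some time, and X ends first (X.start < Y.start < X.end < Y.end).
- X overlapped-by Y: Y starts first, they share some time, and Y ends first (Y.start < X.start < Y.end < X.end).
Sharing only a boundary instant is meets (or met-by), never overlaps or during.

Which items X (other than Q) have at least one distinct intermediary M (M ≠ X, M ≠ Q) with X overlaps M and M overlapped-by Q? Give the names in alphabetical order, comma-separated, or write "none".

Target Q = [t=190, t=289].
Intermediaries M with M overlapped-by Q: A, L, V.
Via A — items with X overlaps A: L, V.
Via L — items with X overlaps L: F.
Via V — items with X overlaps V: none.
Union: F, L, V.

F, L, V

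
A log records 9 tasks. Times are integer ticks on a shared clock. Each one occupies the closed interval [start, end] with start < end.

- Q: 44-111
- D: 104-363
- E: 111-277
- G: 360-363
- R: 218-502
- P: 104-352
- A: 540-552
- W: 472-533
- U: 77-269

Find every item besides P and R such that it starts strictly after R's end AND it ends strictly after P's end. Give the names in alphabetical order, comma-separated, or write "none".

Conditions: its start is strictly after R's end (X.start > 502) AND its end is strictly after P's end (X.end > 352).
A: start 540 > 502? ✓; end 552 > 352? ✓ → yes.
D: start 104 > 502? ✗; end 363 > 352? ✓ → no.
E: start 111 > 502? ✗; end 277 > 352? ✗ → no.
G: start 360 > 502? ✗; end 363 > 352? ✓ → no.
Q: start 44 > 502? ✗; end 111 > 352? ✗ → no.
U: start 77 > 502? ✗; end 269 > 352? ✗ → no.
W: start 472 > 502? ✗; end 533 > 352? ✓ → no.
Result: A.

A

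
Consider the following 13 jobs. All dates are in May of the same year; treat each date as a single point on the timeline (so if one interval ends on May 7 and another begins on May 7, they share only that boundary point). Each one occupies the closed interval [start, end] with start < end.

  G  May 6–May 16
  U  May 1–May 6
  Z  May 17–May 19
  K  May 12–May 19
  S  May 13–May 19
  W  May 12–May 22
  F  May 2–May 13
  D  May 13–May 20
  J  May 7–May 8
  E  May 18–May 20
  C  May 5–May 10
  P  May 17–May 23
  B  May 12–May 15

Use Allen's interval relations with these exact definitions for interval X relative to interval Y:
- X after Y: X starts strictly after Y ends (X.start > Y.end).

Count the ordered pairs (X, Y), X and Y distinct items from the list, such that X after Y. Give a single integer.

Checking all 156 ordered pairs for relation 'after'; matching pairs in alphabetical order:
(B, C): B after C ✓
(B, J): B after J ✓
(B, U): B after U ✓
(D, C): D after C ✓
(D, J): D after J ✓
(D, U): D after U ✓
(E, B): E after B ✓
(E, C): E after C ✓
(E, F): E after F ✓
(E, G): E after G ✓
(E, J): E after J ✓
(E, U): E after U ✓
(J, U): J after U ✓
(K, C): K after C ✓
(K, J): K after J ✓
(K, U): K after U ✓
(P, B): P after B ✓
(P, C): P after C ✓
(P, F): P after F ✓
(P, G): P after G ✓
(P, J): P after J ✓
(P, U): P after U ✓
(S, C): S after C ✓
(S, J): S after J ✓
... plus 10 further pairs not listed.
Count: 34.

34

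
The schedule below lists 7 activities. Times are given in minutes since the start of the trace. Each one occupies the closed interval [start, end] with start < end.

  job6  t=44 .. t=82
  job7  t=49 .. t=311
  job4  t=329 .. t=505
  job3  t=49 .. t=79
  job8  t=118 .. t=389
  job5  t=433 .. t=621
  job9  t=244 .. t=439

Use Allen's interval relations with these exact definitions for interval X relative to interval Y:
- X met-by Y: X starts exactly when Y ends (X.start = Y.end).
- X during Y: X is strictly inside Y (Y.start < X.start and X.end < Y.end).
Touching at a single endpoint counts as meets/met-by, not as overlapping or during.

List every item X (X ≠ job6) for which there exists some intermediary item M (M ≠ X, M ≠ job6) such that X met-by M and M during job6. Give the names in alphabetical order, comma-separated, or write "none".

none

Target job6 = [t=44, t=82].
Intermediaries M with M during job6: job3.
Via job3 — items with X met-by job3: none.
Union: none.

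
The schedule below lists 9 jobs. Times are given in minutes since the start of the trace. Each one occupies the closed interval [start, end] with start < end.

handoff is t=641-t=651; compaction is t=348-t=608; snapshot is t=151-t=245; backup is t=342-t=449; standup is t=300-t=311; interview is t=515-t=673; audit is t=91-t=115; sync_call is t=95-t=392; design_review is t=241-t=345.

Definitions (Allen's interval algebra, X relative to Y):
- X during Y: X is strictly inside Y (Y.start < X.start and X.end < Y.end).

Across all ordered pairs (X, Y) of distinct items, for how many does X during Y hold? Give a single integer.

5

Checking all 72 ordered pairs for relation 'during'; matching pairs in alphabetical order:
(design_review, sync_call): design_review during sync_call ✓
(handoff, interview): handoff during interview ✓
(snapshot, sync_call): snapshot during sync_call ✓
(standup, design_review): standup during design_review ✓
(standup, sync_call): standup during sync_call ✓
Count: 5.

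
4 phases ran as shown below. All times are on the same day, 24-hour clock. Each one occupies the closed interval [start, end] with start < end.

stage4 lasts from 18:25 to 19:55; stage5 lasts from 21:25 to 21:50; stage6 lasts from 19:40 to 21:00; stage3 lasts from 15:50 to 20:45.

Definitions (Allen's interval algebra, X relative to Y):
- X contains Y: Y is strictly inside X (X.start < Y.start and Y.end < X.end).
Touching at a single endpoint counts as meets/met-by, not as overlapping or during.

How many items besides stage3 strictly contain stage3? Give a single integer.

0

Target stage3 = [15:50, 20:45].
stage4 [18:25, 19:55] → during → no.
stage5 [21:25, 21:50] → after → no.
stage6 [19:40, 21:00] → overlapped-by → no.
Total: 0.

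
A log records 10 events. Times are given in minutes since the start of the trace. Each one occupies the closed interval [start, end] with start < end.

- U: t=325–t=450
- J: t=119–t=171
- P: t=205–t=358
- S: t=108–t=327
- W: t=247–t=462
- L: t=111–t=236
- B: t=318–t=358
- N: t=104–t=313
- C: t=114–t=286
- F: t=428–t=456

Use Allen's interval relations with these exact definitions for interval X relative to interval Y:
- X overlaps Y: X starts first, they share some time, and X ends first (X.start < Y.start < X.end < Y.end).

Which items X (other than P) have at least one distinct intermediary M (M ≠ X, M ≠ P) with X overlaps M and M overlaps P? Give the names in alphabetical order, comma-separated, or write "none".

Target P = [t=205, t=358].
Intermediaries M with M overlaps P: C, L, N, S.
Via C — items with X overlaps C: L.
Via L — items with X overlaps L: none.
Via N — items with X overlaps N: none.
Via S — items with X overlaps S: N.
Union: L, N.

L, N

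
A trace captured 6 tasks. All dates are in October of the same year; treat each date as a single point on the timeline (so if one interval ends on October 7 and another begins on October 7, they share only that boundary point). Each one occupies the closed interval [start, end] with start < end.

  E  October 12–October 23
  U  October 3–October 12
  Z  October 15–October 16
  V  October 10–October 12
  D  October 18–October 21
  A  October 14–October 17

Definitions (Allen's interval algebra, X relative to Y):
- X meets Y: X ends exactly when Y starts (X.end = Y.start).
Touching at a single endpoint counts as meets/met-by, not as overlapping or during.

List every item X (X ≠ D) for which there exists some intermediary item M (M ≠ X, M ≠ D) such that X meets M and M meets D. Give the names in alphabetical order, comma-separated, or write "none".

Target D = [October 18, October 21].
Intermediaries M with M meets D: none.
Union: none.

none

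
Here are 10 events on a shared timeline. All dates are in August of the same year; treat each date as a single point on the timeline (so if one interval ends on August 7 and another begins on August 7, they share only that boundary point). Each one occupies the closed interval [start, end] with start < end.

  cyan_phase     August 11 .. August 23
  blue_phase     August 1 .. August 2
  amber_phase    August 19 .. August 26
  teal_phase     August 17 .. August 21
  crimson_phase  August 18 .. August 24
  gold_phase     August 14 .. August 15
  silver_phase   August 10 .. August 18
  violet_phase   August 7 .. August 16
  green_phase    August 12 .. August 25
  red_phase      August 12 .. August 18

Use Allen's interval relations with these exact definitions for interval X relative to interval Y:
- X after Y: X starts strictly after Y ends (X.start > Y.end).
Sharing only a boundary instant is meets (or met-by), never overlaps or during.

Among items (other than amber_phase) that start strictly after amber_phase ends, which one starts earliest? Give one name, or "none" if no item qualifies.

none

Target amber_phase = [August 19, August 26].
blue_phase [August 1, August 2] → before → excluded.
crimson_phase [August 18, August 24] → overlaps → excluded.
cyan_phase [August 11, August 23] → overlaps → excluded.
gold_phase [August 14, August 15] → before → excluded.
green_phase [August 12, August 25] → overlaps → excluded.
red_phase [August 12, August 18] → before → excluded.
silver_phase [August 10, August 18] → before → excluded.
teal_phase [August 17, August 21] → overlaps → excluded.
violet_phase [August 7, August 16] → before → excluded.
No candidates → none.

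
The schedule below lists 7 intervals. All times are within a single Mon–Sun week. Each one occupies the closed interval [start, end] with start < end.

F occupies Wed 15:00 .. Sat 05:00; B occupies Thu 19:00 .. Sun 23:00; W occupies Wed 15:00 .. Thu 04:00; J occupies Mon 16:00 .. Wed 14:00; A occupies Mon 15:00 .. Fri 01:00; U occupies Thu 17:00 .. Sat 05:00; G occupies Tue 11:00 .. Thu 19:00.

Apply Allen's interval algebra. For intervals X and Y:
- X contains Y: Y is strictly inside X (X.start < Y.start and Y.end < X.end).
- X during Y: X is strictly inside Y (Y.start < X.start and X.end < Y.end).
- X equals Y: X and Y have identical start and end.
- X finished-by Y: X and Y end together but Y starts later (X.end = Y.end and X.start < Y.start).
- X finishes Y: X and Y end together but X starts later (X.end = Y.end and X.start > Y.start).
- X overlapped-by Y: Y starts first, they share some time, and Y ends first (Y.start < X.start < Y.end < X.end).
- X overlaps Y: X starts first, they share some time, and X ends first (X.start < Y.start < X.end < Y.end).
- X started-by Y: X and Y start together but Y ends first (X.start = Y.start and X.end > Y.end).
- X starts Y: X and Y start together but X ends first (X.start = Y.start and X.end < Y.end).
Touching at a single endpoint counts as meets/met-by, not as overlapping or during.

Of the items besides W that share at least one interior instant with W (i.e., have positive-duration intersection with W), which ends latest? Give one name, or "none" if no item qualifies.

Target W = [Wed 15:00, Thu 04:00].
A [Mon 15:00, Fri 01:00] → contains → candidate.
B [Thu 19:00, Sun 23:00] → after → excluded.
F [Wed 15:00, Sat 05:00] → started-by → candidate.
G [Tue 11:00, Thu 19:00] → contains → candidate.
J [Mon 16:00, Wed 14:00] → before → excluded.
U [Thu 17:00, Sat 05:00] → after → excluded.
Among candidates, latest end is Sat 05:00 → F.

F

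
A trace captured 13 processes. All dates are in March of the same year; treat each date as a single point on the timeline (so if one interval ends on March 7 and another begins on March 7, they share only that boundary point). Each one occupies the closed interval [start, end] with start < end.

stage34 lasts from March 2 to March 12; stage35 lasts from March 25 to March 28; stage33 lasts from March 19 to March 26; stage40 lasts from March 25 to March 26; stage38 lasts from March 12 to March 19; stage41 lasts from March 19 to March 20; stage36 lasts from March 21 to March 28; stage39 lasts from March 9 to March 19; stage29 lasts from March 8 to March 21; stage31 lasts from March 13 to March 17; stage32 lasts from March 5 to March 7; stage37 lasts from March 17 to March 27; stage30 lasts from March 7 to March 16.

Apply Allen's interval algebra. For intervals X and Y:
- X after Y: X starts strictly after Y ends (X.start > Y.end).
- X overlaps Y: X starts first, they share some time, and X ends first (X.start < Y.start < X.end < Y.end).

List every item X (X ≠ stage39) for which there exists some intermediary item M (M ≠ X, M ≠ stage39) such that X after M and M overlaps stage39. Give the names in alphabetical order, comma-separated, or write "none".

Target stage39 = [March 9, March 19].
Intermediaries M with M overlaps stage39: stage30, stage34.
Via stage30 — items with X after stage30: stage33, stage35, stage36, stage37, stage40, stage41.
Via stage34 — items with X after stage34: stage31, stage33, stage35, stage36, stage37, stage40, stage41.
Union: stage31, stage33, stage35, stage36, stage37, stage40, stage41.

stage31, stage33, stage35, stage36, stage37, stage40, stage41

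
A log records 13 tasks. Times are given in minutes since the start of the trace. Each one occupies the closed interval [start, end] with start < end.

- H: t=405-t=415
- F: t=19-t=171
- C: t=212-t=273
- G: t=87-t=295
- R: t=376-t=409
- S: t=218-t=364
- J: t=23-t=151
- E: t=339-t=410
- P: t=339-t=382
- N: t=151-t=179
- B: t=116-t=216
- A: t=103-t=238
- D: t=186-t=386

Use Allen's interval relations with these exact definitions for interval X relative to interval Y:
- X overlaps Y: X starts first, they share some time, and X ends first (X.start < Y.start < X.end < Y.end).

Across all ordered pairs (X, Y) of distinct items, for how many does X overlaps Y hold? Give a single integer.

Checking all 156 ordered pairs for relation 'overlaps'; matching pairs in alphabetical order:
(A, C): A overlaps C ✓
(A, D): A overlaps D ✓
(A, S): A overlaps S ✓
(B, C): B overlaps C ✓
(B, D): B overlaps D ✓
(C, S): C overlaps S ✓
(D, E): D overlaps E ✓
(D, R): D overlaps R ✓
(E, H): E overlaps H ✓
(F, A): F overlaps A ✓
(F, B): F overlaps B ✓
(F, G): F overlaps G ✓
(F, N): F overlaps N ✓
(G, D): G overlaps D ✓
(G, S): G overlaps S ✓
(J, A): J overlaps A ✓
(J, B): J overlaps B ✓
(J, G): J overlaps G ✓
(P, R): P overlaps R ✓
(R, H): R overlaps H ✓
(S, E): S overlaps E ✓
(S, P): S overlaps P ✓
Count: 22.

22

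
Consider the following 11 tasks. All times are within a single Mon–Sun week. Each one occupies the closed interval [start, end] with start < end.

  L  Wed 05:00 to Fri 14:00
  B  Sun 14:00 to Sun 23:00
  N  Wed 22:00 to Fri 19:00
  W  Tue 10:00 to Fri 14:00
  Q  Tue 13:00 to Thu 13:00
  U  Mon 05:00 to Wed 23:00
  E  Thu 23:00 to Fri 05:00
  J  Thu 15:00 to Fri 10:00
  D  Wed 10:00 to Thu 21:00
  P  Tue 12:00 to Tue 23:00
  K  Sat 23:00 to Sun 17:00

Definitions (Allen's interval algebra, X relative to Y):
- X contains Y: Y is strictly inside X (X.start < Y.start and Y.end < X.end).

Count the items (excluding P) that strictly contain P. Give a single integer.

2

Target P = [Tue 12:00, Tue 23:00].
B [Sun 14:00, Sun 23:00] → after → no.
D [Wed 10:00, Thu 21:00] → after → no.
E [Thu 23:00, Fri 05:00] → after → no.
J [Thu 15:00, Fri 10:00] → after → no.
K [Sat 23:00, Sun 17:00] → after → no.
L [Wed 05:00, Fri 14:00] → after → no.
N [Wed 22:00, Fri 19:00] → after → no.
Q [Tue 13:00, Thu 13:00] → overlapped-by → no.
U [Mon 05:00, Wed 23:00] → contains → counts.
W [Tue 10:00, Fri 14:00] → contains → counts.
Total: 2.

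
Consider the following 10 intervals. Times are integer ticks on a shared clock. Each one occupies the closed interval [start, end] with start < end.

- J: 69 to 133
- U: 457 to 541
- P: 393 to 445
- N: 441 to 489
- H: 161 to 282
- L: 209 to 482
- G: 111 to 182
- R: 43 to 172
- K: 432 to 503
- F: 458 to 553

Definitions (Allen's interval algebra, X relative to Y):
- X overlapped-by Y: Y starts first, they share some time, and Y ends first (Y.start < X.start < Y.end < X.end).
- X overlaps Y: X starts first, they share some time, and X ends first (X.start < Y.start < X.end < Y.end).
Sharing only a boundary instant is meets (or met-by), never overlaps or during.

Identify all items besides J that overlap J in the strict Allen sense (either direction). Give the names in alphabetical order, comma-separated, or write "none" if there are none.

G

Target J = [69, 133].
F [458, 553] → after → no.
G [111, 182] → overlapped-by → yes.
H [161, 282] → after → no.
K [432, 503] → after → no.
L [209, 482] → after → no.
N [441, 489] → after → no.
P [393, 445] → after → no.
R [43, 172] → contains → no.
U [457, 541] → after → no.
Result: G.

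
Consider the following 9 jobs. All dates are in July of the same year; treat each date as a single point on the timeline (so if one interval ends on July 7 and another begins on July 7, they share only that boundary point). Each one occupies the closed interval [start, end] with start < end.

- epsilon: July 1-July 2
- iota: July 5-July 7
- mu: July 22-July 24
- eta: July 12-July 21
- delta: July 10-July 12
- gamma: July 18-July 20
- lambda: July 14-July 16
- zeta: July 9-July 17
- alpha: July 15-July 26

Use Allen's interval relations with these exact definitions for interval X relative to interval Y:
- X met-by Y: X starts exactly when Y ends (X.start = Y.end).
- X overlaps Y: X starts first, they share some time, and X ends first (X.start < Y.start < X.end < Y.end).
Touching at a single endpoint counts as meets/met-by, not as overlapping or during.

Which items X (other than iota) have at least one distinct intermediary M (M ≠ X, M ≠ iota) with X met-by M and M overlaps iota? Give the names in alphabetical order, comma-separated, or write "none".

Target iota = [July 5, July 7].
Intermediaries M with M overlaps iota: none.
Union: none.

none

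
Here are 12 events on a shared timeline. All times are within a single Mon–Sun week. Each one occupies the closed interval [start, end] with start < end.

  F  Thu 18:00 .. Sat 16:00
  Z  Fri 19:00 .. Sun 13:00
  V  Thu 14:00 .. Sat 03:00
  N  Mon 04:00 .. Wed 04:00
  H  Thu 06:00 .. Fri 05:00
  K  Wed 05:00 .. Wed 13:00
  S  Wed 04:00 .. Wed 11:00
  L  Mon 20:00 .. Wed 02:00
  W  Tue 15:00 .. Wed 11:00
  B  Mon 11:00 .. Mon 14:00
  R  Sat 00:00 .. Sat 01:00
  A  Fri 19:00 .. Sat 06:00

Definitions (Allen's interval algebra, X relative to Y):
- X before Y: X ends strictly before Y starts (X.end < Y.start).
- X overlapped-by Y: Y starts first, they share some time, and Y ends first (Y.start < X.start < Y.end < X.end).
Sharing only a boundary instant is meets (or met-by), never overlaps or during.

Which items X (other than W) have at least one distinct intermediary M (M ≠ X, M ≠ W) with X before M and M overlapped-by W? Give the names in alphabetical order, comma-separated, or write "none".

Target W = [Tue 15:00, Wed 11:00].
Intermediaries M with M overlapped-by W: K.
Via K — items with X before K: B, L, N.
Union: B, L, N.

B, L, N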